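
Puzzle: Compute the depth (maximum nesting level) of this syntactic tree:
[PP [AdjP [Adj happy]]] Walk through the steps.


Count bracket nesting levels:
'[' at pos 0: depth = 1
'[' at pos 4: depth = 2
'[' at pos 10: depth = 3
Maximum depth reached: 3

3


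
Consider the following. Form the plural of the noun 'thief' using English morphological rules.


Apply rule: Change -f to -ves. 'thief' becomes 'thieves'.

thieves


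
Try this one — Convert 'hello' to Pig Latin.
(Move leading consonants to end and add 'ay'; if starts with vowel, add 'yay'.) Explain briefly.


'hello': move consonant cluster 'h' to end and add 'ay': 'ellohay'.

ellohay


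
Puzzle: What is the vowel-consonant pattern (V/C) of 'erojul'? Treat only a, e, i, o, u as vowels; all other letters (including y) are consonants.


Letter mapping: e = V, r = C, o = V, j = C, u = V, l = C.

VCVCVC


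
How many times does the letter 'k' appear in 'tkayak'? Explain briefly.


Letter 'k' in 'tkayak': found at position(s) 2, 6 = 2 occurrence(s).

2


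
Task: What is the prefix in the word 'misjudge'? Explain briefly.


The word 'misjudge' = 'mis' (prefix) + 'judge' (root). The prefix is 'mis'.

mis


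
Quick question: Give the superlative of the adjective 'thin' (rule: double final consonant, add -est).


Apply superlative formation (double final consonant, add -est): 'thin' -> 'thinnest'.

thinnest


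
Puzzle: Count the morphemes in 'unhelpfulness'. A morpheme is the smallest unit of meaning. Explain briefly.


Decomposition: un- (prefix) + help (root) + -ful (suffix) + -ness (suffix) = 4 morpheme(s)

4 morphemes


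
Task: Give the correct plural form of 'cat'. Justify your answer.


Apply rule: Add -s. 'cat' becomes 'cats'.

cats


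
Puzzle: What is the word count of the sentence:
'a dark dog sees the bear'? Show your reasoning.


Split into words: a | dark | dog | sees | the | bear = 6 words.

6


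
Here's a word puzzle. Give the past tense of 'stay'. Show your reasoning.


Apply rule: Add -ed. 'stay' becomes 'stayed'.

stayed


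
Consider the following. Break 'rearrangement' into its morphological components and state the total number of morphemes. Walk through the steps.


Step 1: Identify prefix: 're' (meaning: again)
Step 2: Identify root: 'arrange'
Step 3: Identify suffix(es): 'ment'
Decomposition: re- (prefix: again) + arrange (root) + -ment (suffix: action/result)
Total morphemes: 3

3 morphemes (re- (prefix: again) + arrange (root) + -ment (suffix: action/result))


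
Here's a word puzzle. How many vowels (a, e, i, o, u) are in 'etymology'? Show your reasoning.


Vowels in 'etymology': e, o, o = 3 vowels.

3


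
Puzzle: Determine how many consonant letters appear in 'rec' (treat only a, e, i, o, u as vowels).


Consonants in 'rec': r, c = 2 consonants.

2


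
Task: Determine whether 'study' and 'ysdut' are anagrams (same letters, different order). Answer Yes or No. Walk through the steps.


Sorted letters of 'study': 'dstuy'
Sorted letters of 'ysdut': 'dstuy'
They match.

Yes


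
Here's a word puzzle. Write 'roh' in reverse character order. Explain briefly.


Reverse 'roh' character by character: 'hor'.

hor


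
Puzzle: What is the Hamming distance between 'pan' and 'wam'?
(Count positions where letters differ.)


Alignment:
Position 1: 'p' vs 'w' = DIFFER
Position 2: 'a' vs 'a' = match
Position 3: 'n' vs 'm' = DIFFER
Total differences: 2

2


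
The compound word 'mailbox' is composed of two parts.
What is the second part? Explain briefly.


Split 'mailbox' into 'mail' + 'box'. The second part is 'box'.

box


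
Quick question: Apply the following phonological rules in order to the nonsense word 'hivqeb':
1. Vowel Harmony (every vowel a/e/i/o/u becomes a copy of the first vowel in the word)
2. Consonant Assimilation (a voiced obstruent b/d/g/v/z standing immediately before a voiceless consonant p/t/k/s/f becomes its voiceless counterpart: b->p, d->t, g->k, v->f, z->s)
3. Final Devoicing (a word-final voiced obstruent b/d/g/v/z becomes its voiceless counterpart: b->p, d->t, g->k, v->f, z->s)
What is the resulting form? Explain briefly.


Starting form: 'hivqeb'
Rule 1: Vowel Harmony: all vowels become 'i' (matching first vowel). 'hivqeb' -> 'hivqib'
Rule 2: Consonant Assimilation: no voiced obstruent (b/d/g/v/z) stands immediately before a voiceless consonant (p/t/k/s/f). No change.
Rule 3: Final Devoicing: word-final voiced obstruent 'b' becomes voiceless 'p'. 'hivqib' -> 'hivqip'
Final form: 'hivqip'

hivqip


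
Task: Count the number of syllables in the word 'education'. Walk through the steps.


Break 'education' into syllables: ed-u-ca-tion -> ed | u | ca | tion = 4 syllables

4 syllables


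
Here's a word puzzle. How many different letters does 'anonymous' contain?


Unique letters in 'anonymous': {a, m, n, o, s, u, y} = 7 distinct letters.

7


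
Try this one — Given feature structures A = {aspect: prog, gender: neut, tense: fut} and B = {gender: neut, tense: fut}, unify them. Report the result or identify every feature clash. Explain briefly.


Compare features:
aspect: A=prog vs B=_ -> unified: prog
gender: A=neut vs B=neut -> unified: neut
tense: A=fut vs B=fut -> unified: fut
No clashes found.

Unified: {aspect: prog, gender: neut, tense: fut}


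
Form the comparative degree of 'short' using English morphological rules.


Apply comparative formation (add -er): 'short' -> 'shorter'.

shorter


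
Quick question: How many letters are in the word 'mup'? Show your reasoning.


Spell out 'mup' and number each letter: m(1), u(2), p(3). Total: 3 letters.

3


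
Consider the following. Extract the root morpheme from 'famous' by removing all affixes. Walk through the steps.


Remove suffix '-ous' from 'famous' to get root 'fame'.

fame


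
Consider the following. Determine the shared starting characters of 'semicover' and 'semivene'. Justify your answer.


Compare from the start: 4 characters match: 'semi'. Mismatch at position 5: 'c' vs 'v'.

semi


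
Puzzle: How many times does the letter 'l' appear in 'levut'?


Letter 'l' in 'levut': found at position(s) 1 = 1 occurrence(s).

1


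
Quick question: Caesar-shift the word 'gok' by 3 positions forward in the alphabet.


Shift each letter by 3: g -> j, o -> r, k -> n. Result: 'jrn'.

jrn


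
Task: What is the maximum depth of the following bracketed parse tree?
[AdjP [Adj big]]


Count bracket nesting levels:
'[' at pos 0: depth = 1
'[' at pos 6: depth = 2
Maximum depth reached: 2

2


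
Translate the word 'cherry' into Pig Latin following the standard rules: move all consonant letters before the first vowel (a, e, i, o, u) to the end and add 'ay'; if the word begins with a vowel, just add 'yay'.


'cherry': move consonant cluster 'ch' to end and add 'ay': 'errychay'.

errychay


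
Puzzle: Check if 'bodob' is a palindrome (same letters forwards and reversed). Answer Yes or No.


Forward: 'bodob'
Reversed: 'bodob'
They are identical.

Yes


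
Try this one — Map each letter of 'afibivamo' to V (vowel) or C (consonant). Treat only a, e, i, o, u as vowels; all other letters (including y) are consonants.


Letter mapping: a = V, f = C, i = V, b = C, i = V, v = C, a = V, m = C, o = V.

VCVCVCVCV


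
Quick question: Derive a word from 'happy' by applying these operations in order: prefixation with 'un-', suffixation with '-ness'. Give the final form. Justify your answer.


Step 1: Add prefix 'un-' to 'happy' = 'unhappy'
Step 2: Add suffix '-ness' to 'unhappy' = 'unhappiness'

unhappiness


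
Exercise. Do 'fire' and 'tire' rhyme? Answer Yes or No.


Rime (stressed vowel + following sounds) of 'fire': -ire = /aɪər/
Rime of 'tire': -ire = /aɪər/
/aɪər/ and /aɪər/ are the same ending sound, so the words rhyme.

Yes


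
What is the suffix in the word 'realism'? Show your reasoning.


The word 'realism' = 'real' (root) + '-ism' (suffix). The suffix is '-ism'.

ism


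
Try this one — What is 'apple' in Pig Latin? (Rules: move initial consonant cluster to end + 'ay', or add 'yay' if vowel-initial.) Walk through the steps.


'apple' starts with a vowel, so add 'yay': 'appleyay'.

appleyay


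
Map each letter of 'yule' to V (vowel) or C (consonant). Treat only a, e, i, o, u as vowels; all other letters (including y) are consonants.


Letter mapping: y = C, u = V, l = C, e = V.

CVCV


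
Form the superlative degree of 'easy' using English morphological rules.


Apply superlative formation (consonant + y: change y to i, add -est): 'easy' -> 'easiest'.

easiest


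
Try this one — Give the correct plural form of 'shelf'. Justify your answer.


Apply rule: Change -f to -ves. 'shelf' becomes 'shelves'.

shelves


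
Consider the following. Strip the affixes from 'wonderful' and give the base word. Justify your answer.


Remove suffix '-ful' from 'wonderful' to get root 'wonder'.

wonder


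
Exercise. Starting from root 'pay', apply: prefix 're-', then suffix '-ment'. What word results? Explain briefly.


Step 1: Add prefix 're-' to 'pay' = 'repay'
Step 2: Add suffix '-ment' to 'repay' = 'repayment'

repayment


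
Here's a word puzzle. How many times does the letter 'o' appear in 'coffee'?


Letter 'o' in 'coffee': found at position(s) 2 = 1 occurrence(s).

1


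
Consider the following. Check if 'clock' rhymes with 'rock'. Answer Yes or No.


Rime (stressed vowel + following sounds) of 'clock': -ock = /ɒk/
Rime of 'rock': -ock = /ɒk/
/ɒk/ and /ɒk/ are the same ending sound, so the words rhyme.

Yes


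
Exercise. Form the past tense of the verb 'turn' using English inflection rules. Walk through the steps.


Apply rule: Add -ed. 'turn' becomes 'turned'.

turned


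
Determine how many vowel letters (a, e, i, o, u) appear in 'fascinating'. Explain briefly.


Vowels in 'fascinating': a, i, a, i = 4 vowels.

4


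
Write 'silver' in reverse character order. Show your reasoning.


Reverse 'silver' character by character: 'revlis'.

revlis


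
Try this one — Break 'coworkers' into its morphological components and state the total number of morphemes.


Step 1: Identify prefix: 'co' (meaning: together)
Step 2: Identify root: 'work'
Step 3: Identify suffix(es): 'er, s'
Decomposition: co- (prefix: together) + work (root) + -er (suffix: one who) + -s (plural)
Total morphemes: 4

4 morphemes (co- (prefix: together) + work (root) + -er (suffix: one who) + -s (plural))


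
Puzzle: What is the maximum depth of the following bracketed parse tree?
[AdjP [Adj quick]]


Count bracket nesting levels:
'[' at pos 0: depth = 1
'[' at pos 6: depth = 2
Maximum depth reached: 2

2


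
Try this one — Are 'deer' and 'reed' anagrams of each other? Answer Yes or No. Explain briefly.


Sorted letters of 'deer': 'deer'
Sorted letters of 'reed': 'deer'
They match.

Yes


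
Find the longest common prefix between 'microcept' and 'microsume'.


Compare from the start: 5 characters match: 'micro'. Mismatch at position 6: 'c' vs 's'.

micro


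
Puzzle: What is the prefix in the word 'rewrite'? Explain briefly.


The word 'rewrite' = 're' (prefix) + 'write' (root). The prefix is 're'.

re


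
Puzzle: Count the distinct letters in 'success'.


Unique letters in 'success': {c, e, s, u} = 4 distinct letters.

4


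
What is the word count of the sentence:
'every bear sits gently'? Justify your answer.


Split into words: every | bear | sits | gently = 4 words.

4


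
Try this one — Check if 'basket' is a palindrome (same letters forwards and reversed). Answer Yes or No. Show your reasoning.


Forward: 'basket'
Reversed: 'teksab'
They differ.

No


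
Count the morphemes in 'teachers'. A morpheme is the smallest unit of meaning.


Decomposition: teach (root) + -er (suffix) + -s (plural) = 3 morpheme(s)

3 morphemes


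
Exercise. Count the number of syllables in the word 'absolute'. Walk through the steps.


Break 'absolute' into syllables: ab-so-lute -> ab | so | lute = 3 syllables

3 syllables


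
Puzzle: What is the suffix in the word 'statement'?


The word 'statement' = 'state' (root) + '-ment' (suffix). The suffix is '-ment'.

ment


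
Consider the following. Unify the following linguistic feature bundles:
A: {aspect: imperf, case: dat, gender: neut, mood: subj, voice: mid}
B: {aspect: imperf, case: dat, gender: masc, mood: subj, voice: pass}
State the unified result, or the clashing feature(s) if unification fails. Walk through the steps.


Compare features:
aspect: A=imperf vs B=imperf -> unified: imperf
case: A=dat vs B=dat -> unified: dat
gender: A=neut vs B=masc -> CLASH
mood: A=subj vs B=subj -> unified: subj
voice: A=mid vs B=pass -> CLASH
Clashes detected on features 'gender' (neut vs masc) and 'voice' (mid vs pass); unification fails.

CLASH on 'gender' (neut vs masc) and 'voice' (mid vs pass)


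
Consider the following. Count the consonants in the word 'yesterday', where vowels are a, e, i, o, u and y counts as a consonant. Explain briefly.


Consonants in 'yesterday': y, s, t, r, d, y = 6 consonants.

6


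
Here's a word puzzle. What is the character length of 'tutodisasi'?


Spell out 'tutodisasi' and number each letter: t(1), u(2), t(3), o(4), d(5), i(6), s(7), a(8), s(9), i(10). Total: 10 letters.

10


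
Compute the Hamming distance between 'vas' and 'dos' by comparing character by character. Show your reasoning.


Alignment:
Position 1: 'v' vs 'd' = DIFFER
Position 2: 'a' vs 'o' = DIFFER
Position 3: 's' vs 's' = match
Total differences: 2

2


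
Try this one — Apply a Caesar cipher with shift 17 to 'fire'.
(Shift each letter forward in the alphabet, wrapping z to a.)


Shift each letter by 17: f -> w, i -> z, r -> i, e -> v. Result: 'wziv'.

wziv


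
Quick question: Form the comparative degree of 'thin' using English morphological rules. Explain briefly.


Apply comparative formation (double final consonant, add -er): 'thin' -> 'thinner'.

thinner


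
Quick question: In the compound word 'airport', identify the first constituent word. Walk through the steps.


Split 'airport' into 'air' + 'port'. The first part is 'air'.

air


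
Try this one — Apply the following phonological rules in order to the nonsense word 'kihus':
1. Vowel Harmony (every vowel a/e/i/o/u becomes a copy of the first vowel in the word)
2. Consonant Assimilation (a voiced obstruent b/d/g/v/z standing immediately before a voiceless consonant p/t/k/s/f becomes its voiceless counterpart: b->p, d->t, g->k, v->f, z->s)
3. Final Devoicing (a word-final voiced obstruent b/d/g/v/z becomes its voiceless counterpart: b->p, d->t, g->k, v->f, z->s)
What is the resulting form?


Starting form: 'kihus'
Rule 1: Vowel Harmony: all vowels become 'i' (matching first vowel). 'kihus' -> 'kihis'
Rule 2: Consonant Assimilation: no voiced obstruent (b/d/g/v/z) stands immediately before a voiceless consonant (p/t/k/s/f). No change.
Rule 3: Final Devoicing: final consonant 's' is not one of the voiced obstruents b/d/g/v/z. No change.
Final form: 'kihis'

kihis


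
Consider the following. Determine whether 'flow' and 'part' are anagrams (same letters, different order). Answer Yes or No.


Sorted letters of 'flow': 'flow'
Sorted letters of 'part': 'aprt'
They do not match.

No


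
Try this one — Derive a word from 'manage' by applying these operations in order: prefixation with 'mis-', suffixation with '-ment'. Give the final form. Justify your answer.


Step 1: Add prefix 'mis-' to 'manage' = 'mismanage'
Step 2: Add suffix '-ment' to 'mismanage' = 'mismanagement'

mismanagement


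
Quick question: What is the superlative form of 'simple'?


Apply superlative formation (ends in e: add -st): 'simple' -> 'simplest'.

simplest


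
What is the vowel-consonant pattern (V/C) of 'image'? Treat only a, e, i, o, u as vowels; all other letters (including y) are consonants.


Letter mapping: i = V, m = C, a = V, g = C, e = V.

VCVCV


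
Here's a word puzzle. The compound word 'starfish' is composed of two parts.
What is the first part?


Split 'starfish' into 'star' + 'fish'. The first part is 'star'.

star


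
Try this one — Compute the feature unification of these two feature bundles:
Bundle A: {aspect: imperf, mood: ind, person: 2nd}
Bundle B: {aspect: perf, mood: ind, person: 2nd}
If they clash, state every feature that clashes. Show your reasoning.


Compare features:
aspect: A=imperf vs B=perf -> CLASH
mood: A=ind vs B=ind -> unified: ind
person: A=2nd vs B=2nd -> unified: 2nd
Clash detected on feature 'aspect' (imperf vs perf); unification fails.

CLASH on 'aspect' (imperf vs perf)


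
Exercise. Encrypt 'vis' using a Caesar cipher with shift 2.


Shift each letter by 2: v -> x, i -> k, s -> u. Result: 'xku'.

xku


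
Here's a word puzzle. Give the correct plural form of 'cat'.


Apply rule: Add -s. 'cat' becomes 'cats'.

cats


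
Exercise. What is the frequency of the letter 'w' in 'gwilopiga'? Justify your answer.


Letter 'w' in 'gwilopiga': found at position(s) 2 = 1 occurrence(s).

1


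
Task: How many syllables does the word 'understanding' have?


Break 'understanding' into syllables: un-der-stand-ing -> un | der | stand | ing = 4 syllables

4 syllables


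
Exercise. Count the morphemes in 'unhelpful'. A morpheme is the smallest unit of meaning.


Decomposition: un- (prefix) + help (root) + -ful (suffix) = 3 morpheme(s)

3 morphemes


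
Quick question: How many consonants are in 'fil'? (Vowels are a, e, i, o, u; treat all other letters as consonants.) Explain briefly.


Consonants in 'fil': f, l = 2 consonants.

2


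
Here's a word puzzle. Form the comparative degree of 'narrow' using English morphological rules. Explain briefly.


Apply comparative formation (add -er): 'narrow' -> 'narrower'.

narrower


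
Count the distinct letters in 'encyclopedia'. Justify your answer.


Unique letters in 'encyclopedia': {a, c, d, e, i, l, n, o, p, y} = 10 distinct letters.

10


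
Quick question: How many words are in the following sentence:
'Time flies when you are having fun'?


Split into words: Time | flies | when | you | are | having | fun = 7 words.

7


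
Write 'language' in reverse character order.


Reverse 'language' character by character: 'egaugnal'.

egaugnal


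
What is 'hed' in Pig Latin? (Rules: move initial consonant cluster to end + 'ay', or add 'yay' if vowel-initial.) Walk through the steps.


'hed': move consonant cluster 'h' to end and add 'ay': 'edhay'.

edhay


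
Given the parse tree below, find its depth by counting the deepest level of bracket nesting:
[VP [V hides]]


Count bracket nesting levels:
'[' at pos 0: depth = 1
'[' at pos 4: depth = 2
Maximum depth reached: 2

2


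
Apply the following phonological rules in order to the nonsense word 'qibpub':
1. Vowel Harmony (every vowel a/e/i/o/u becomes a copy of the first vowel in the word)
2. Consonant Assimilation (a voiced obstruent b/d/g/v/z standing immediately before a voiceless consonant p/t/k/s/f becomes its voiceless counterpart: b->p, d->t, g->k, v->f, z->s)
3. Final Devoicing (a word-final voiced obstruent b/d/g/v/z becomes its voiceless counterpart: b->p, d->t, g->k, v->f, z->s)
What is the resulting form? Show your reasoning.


Starting form: 'qibpub'
Rule 1: Vowel Harmony: all vowels become 'i' (matching first vowel). 'qibpub' -> 'qibpib'
Rule 2: Consonant Assimilation: voiced obstruent before voiceless consonant becomes voiceless ('bp' -> 'pp'). 'qibpib' -> 'qippib'
Rule 3: Final Devoicing: word-final voiced obstruent 'b' becomes voiceless 'p'. 'qippib' -> 'qippip'
Final form: 'qippip'

qippip


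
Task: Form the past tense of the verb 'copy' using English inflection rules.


Apply rule: Change -y to -ied. 'copy' becomes 'copied'.

copied


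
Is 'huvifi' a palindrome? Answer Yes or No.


Forward: 'huvifi'
Reversed: 'ifivuh'
They differ.

No


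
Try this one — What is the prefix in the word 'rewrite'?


The word 'rewrite' = 're' (prefix) + 'write' (root). The prefix is 're'.

re


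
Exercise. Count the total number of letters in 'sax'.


Spell out 'sax' and number each letter: s(1), a(2), x(3). Total: 3 letters.

3


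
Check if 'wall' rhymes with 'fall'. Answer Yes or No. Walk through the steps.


Rime (stressed vowel + following sounds) of 'wall': -all = /ɔːl/
Rime of 'fall': -all = /ɔːl/
/ɔːl/ and /ɔːl/ are the same ending sound, so the words rhyme.

Yes


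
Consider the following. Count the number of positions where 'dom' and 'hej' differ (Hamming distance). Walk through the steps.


Alignment:
Position 1: 'd' vs 'h' = DIFFER
Position 2: 'o' vs 'e' = DIFFER
Position 3: 'm' vs 'j' = DIFFER
Total differences: 3

3


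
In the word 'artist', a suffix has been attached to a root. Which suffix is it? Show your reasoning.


The word 'artist' = 'art' (root) + '-ist' (suffix). The suffix is '-ist'.

ist


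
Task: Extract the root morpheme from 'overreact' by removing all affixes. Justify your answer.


Remove prefix 'over' from 'overreact' to get root 'react'.

react


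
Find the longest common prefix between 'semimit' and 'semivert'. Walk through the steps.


Compare from the start: 4 characters match: 'semi'. Mismatch at position 5: 'm' vs 'v'.

semi


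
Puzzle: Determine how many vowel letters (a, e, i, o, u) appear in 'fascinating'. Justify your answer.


Vowels in 'fascinating': a, i, a, i = 4 vowels.

4


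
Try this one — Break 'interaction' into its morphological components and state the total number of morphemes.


Step 1: Identify prefix: 'inter' (meaning: between)
Step 2: Identify root: 'act'
Step 3: Identify suffix(es): 'ion'
Decomposition: inter- (prefix: between) + act (root) + -ion (suffix: act of)
Total morphemes: 3

3 morphemes (inter- (prefix: between) + act (root) + -ion (suffix: act of))


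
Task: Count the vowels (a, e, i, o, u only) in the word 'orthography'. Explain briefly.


Vowels in 'orthography': o, o, a = 3 vowels.

3


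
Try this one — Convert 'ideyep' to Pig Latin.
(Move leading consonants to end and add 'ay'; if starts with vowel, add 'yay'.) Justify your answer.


'ideyep' starts with a vowel, so add 'yay': 'ideyepyay'.

ideyepyay


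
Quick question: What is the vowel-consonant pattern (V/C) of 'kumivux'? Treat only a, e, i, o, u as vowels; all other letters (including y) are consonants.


Letter mapping: k = C, u = V, m = C, i = V, v = C, u = V, x = C.

CVCVCVC


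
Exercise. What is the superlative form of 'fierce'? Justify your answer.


Apply superlative formation (ends in e: add -st): 'fierce' -> 'fiercest'.

fiercest


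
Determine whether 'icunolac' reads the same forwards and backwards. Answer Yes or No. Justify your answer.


Forward: 'icunolac'
Reversed: 'calonuci'
They differ.

No


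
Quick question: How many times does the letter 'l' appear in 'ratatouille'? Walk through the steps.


Letter 'l' in 'ratatouille': found at position(s) 9, 10 = 2 occurrence(s).

2


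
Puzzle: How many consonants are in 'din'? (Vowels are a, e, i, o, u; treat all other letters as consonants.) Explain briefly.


Consonants in 'din': d, n = 2 consonants.

2


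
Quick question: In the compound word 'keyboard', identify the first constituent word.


Split 'keyboard' into 'key' + 'board'. The first part is 'key'.

key


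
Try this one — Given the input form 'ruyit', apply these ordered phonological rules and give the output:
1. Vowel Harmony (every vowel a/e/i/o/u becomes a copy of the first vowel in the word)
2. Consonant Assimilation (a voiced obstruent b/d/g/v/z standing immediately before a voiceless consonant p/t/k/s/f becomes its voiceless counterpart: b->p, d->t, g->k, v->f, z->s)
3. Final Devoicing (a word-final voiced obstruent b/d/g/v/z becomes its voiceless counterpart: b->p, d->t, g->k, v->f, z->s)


Starting form: 'ruyit'
Rule 1: Vowel Harmony: all vowels become 'u' (matching first vowel). 'ruyit' -> 'ruyut'
Rule 2: Consonant Assimilation: no voiced obstruent (b/d/g/v/z) stands immediately before a voiceless consonant (p/t/k/s/f). No change.
Rule 3: Final Devoicing: final consonant 't' is not one of the voiced obstruents b/d/g/v/z. No change.
Final form: 'ruyut'

ruyut


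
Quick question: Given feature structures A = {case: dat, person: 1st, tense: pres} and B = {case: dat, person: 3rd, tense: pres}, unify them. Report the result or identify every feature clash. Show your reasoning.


Compare features:
case: A=dat vs B=dat -> unified: dat
person: A=1st vs B=3rd -> CLASH
tense: A=pres vs B=pres -> unified: pres
Clash detected on feature 'person' (1st vs 3rd); unification fails.

CLASH on 'person' (1st vs 3rd)


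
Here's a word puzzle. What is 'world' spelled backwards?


Reverse 'world' character by character: 'dlrow'.

dlrow


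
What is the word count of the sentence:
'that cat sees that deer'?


Split into words: that | cat | sees | that | deer = 5 words.

5


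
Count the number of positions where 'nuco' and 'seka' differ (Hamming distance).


Alignment:
Position 1: 'n' vs 's' = DIFFER
Position 2: 'u' vs 'e' = DIFFER
Position 3: 'c' vs 'k' = DIFFER
Position 4: 'o' vs 'a' = DIFFER
Total differences: 4

4


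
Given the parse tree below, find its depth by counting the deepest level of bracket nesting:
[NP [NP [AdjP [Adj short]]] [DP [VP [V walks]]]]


Count bracket nesting levels:
'[' at pos 0: depth = 1
'[' at pos 4: depth = 2
'[' at pos 8: depth = 3
'[' at pos 14: depth = 4
'[' at pos 28: depth = 2
'[' at pos 32: depth = 3
'[' at pos 36: depth = 4
Maximum depth reached: 4

4


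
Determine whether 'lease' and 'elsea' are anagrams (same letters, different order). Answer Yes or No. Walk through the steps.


Sorted letters of 'lease': 'aeels'
Sorted letters of 'elsea': 'aeels'
They match.

Yes


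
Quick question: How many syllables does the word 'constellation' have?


Break 'constellation' into syllables: con-stel-la-tion -> con | stel | la | tion = 4 syllables

4 syllables


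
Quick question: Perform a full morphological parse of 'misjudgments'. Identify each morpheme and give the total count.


Step 1: Identify prefix: 'mis' (meaning: wrongly)
Step 2: Identify root: 'judge'
Step 3: Identify suffix(es): 'ment, s'
Decomposition: mis- (prefix: wrongly) + judge (root) + -ment (suffix: action/result) + -s (plural)
Total morphemes: 4

4 morphemes (mis- (prefix: wrongly) + judge (root) + -ment (suffix: action/result) + -s (plural))


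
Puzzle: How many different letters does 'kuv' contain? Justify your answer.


Unique letters in 'kuv': {k, u, v} = 3 distinct letters.

3


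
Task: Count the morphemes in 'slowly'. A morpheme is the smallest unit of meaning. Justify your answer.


Decomposition: slow (root) + -ly (suffix) = 2 morpheme(s)

2 morphemes


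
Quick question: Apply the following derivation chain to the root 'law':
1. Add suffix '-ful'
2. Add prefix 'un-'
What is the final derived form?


Step 1: Add suffix '-ful' to 'law' = 'lawful'
Step 2: Add prefix 'un-' to 'lawful' = 'unlawful'

unlawful


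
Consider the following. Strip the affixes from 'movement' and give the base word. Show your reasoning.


Remove suffix '-ment' from 'movement' to get root 'move'.

move


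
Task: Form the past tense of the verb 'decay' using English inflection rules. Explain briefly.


Apply rule: Add -ed. 'decay' becomes 'decayed'.

decayed


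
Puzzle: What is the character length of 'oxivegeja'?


Spell out 'oxivegeja' and number each letter: o(1), x(2), i(3), v(4), e(5), g(6), e(7), j(8), a(9). Total: 9 letters.

9


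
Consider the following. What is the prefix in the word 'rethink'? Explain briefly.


The word 'rethink' = 're' (prefix) + 'think' (root). The prefix is 're'.

re


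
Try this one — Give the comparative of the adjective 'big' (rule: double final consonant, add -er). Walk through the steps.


Apply comparative formation (double final consonant, add -er): 'big' -> 'bigger'.

bigger


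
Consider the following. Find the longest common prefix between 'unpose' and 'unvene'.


Compare from the start: 2 characters match: 'un'. Mismatch at position 3: 'p' vs 'v'.

un


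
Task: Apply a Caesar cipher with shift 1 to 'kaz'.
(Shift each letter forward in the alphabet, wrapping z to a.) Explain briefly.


Shift each letter by 1: k -> l, a -> b, z -> a. Result: 'lba'.

lba


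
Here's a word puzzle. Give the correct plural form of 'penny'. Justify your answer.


Apply rule: Change -y to -ies (consonant + y). 'penny' becomes 'pennies'.

pennies


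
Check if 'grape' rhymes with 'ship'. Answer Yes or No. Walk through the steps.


Rime (stressed vowel + following sounds) of 'grape': -ape = /eɪp/
Rime of 'ship': -ip = /ɪp/
/eɪp/ and /ɪp/ are different ending sounds, so the words do not rhyme.

No


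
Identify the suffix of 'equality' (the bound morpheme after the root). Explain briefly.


The word 'equality' = 'equal' (root) + '-ity' (suffix). The suffix is '-ity'.

ity


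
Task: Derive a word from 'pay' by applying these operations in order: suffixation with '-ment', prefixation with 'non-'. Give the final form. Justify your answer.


Step 1: Add suffix '-ment' to 'pay' = 'payment'
Step 2: Add prefix 'non-' to 'payment' = 'nonpayment'

nonpayment


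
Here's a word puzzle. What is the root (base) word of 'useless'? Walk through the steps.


Remove suffix '-less' from 'useless' to get root 'use'.

use


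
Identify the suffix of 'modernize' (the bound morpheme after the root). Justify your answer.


The word 'modernize' = 'modern' (root) + '-ize' (suffix). The suffix is '-ize'.

ize


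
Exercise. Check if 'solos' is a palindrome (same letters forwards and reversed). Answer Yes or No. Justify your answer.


Forward: 'solos'
Reversed: 'solos'
They are identical.

Yes


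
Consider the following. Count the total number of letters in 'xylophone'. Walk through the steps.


Spell out 'xylophone' and number each letter: x(1), y(2), l(3), o(4), p(5), h(6), o(7), n(8), e(9). Total: 9 letters.

9


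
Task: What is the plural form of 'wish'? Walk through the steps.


Apply rule: Add -es (sibilant/fricative ending). 'wish' becomes 'wishes'.

wishes


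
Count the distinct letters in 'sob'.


Unique letters in 'sob': {b, o, s} = 3 distinct letters.

3


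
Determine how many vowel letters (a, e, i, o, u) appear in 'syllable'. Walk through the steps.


Vowels in 'syllable': a, e = 2 vowels.

2


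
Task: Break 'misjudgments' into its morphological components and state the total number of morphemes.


Step 1: Identify prefix: 'mis' (meaning: wrongly)
Step 2: Identify root: 'judge'
Step 3: Identify suffix(es): 'ment, s'
Decomposition: mis- (prefix: wrongly) + judge (root) + -ment (suffix: action/result) + -s (plural)
Total morphemes: 4

4 morphemes (mis- (prefix: wrongly) + judge (root) + -ment (suffix: action/result) + -s (plural))


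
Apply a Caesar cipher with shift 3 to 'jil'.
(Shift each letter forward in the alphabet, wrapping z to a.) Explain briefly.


Shift each letter by 3: j -> m, i -> l, l -> o. Result: 'mlo'.

mlo


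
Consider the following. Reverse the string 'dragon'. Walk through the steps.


Reverse 'dragon' character by character: 'nogard'.

nogard


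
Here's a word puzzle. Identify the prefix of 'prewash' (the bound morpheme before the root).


The word 'prewash' = 'pre' (prefix) + 'wash' (root). The prefix is 'pre'.

pre


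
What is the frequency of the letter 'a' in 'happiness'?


Letter 'a' in 'happiness': found at position(s) 2 = 1 occurrence(s).

1


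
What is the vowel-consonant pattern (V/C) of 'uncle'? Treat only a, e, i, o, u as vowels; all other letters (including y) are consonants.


Letter mapping: u = V, n = C, c = C, l = C, e = V.

VCCCV


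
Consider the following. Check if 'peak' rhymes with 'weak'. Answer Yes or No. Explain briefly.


Rime (stressed vowel + following sounds) of 'peak': -eak = /iːk/
Rime of 'weak': -eak = /iːk/
/iːk/ and /iːk/ are the same ending sound, so the words rhyme.

Yes


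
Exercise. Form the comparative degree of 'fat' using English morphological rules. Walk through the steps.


Apply comparative formation (double final consonant, add -er): 'fat' -> 'fatter'.

fatter


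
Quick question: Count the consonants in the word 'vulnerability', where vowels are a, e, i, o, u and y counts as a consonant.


Consonants in 'vulnerability': v, l, n, r, b, l, t, y = 8 consonants.

8


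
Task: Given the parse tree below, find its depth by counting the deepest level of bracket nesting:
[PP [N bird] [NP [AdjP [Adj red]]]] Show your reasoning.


Count bracket nesting levels:
'[' at pos 0: depth = 1
'[' at pos 4: depth = 2
'[' at pos 13: depth = 2
'[' at pos 17: depth = 3
'[' at pos 23: depth = 4
Maximum depth reached: 4

4


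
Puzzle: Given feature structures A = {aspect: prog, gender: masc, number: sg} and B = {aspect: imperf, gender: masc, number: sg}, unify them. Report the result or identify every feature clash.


Compare features:
aspect: A=prog vs B=imperf -> CLASH
gender: A=masc vs B=masc -> unified: masc
number: A=sg vs B=sg -> unified: sg
Clash detected on feature 'aspect' (prog vs imperf); unification fails.

CLASH on 'aspect' (prog vs imperf)


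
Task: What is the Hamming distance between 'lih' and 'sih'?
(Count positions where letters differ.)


Alignment:
Position 1: 'l' vs 's' = DIFFER
Position 2: 'i' vs 'i' = match
Position 3: 'h' vs 'h' = match
Total differences: 1

1


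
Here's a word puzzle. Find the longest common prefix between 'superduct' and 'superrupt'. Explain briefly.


Compare from the start: 5 characters match: 'super'. Mismatch at position 6: 'd' vs 'r'.

super


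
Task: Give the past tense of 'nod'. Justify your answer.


Apply rule: Double final consonant and add -ed. 'nod' becomes 'nodded'.

nodded


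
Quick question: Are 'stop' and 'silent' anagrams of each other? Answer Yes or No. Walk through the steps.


Sorted letters of 'stop': 'opst'
Sorted letters of 'silent': 'eilnst'
They do not match.

No


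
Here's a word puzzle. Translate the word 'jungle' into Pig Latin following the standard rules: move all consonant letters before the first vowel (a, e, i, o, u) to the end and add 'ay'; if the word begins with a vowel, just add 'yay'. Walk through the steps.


'jungle': move consonant cluster 'j' to end and add 'ay': 'unglejay'.

unglejay


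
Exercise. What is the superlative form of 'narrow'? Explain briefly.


Apply superlative formation (add -est): 'narrow' -> 'narrowest'.

narrowest


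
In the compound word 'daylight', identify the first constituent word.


Split 'daylight' into 'day' + 'light'. The first part is 'day'.

day


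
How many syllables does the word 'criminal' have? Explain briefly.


Break 'criminal' into syllables: crim-i-nal -> crim | i | nal = 3 syllables

3 syllables


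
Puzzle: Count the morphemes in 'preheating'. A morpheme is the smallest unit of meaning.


Decomposition: pre- (prefix) + heat (root) + -ing (suffix) = 3 morpheme(s)

3 morphemes


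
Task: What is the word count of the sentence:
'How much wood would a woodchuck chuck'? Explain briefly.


Split into words: How | much | wood | would | a | woodchuck | chuck = 7 words.

7


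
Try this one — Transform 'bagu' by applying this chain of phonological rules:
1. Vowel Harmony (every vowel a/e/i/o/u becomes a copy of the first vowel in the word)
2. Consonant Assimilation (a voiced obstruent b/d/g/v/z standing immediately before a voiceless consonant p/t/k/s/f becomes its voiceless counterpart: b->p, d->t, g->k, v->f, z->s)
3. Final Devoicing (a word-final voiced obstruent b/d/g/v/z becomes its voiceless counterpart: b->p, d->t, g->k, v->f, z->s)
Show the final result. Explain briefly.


Starting form: 'bagu'
Rule 1: Vowel Harmony: all vowels become 'a' (matching first vowel). 'bagu' -> 'baga'
Rule 2: Consonant Assimilation: no voiced obstruent (b/d/g/v/z) stands immediately before a voiceless consonant (p/t/k/s/f). No change.
Rule 3: Final Devoicing: the word ends in the vowel 'a', not a consonant. No change.
Final form: 'baga'

baga


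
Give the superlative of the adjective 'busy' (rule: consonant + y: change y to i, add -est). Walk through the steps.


Apply superlative formation (consonant + y: change y to i, add -est): 'busy' -> 'busiest'.

busiest


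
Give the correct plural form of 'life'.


Apply rule: Change -fe to -ves. 'life' becomes 'lives'.

lives


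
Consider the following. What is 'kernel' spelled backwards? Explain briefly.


Reverse 'kernel' character by character: 'lenrek'.

lenrek


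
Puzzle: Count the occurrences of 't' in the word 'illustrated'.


Letter 't' in 'illustrated': found at position(s) 6, 9 = 2 occurrence(s).

2


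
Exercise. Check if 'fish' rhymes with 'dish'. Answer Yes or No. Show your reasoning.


Rime (stressed vowel + following sounds) of 'fish': -ish = /ɪʃ/
Rime of 'dish': -ish = /ɪʃ/
/ɪʃ/ and /ɪʃ/ are the same ending sound, so the words rhyme.

Yes


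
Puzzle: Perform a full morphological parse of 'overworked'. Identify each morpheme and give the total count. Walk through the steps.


Step 1: Identify prefix: 'over' (meaning: excessively)
Step 2: Identify root: 'work'
Step 3: Identify suffix(es): 'ed'
Decomposition: over- (prefix: excessively) + work (root) + -ed (suffix: past)
Total morphemes: 3

3 morphemes (over- (prefix: excessively) + work (root) + -ed (suffix: past))


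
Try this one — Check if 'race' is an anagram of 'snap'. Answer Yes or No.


Sorted letters of 'race': 'acer'
Sorted letters of 'snap': 'anps'
They do not match.

No


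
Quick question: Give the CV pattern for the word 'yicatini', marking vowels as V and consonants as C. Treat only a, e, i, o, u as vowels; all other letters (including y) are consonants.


Letter mapping: y = C, i = V, c = C, a = V, t = C, i = V, n = C, i = V.

CVCVCVCV


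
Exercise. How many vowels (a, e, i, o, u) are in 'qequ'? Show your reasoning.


Vowels in 'qequ': e, u = 2 vowels.

2


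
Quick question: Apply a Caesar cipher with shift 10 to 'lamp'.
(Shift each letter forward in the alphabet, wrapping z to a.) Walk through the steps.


Shift each letter by 10: l -> v, a -> k, m -> w, p -> z. Result: 'vkwz'.

vkwz


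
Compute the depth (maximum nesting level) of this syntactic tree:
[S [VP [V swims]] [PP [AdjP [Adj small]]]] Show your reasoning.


Count bracket nesting levels:
'[' at pos 0: depth = 1
'[' at pos 3: depth = 2
'[' at pos 7: depth = 3
'[' at pos 18: depth = 2
'[' at pos 22: depth = 3
'[' at pos 28: depth = 4
Maximum depth reached: 4

4


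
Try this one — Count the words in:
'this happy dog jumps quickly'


Split into words: this | happy | dog | jumps | quickly = 5 words.

5


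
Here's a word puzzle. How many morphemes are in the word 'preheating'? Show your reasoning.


Decomposition: pre- (prefix) + heat (root) + -ing (suffix) = 3 morpheme(s)

3 morphemes


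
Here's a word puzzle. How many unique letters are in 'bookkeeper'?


Unique letters in 'bookkeeper': {b, e, k, o, p, r} = 6 distinct letters.

6


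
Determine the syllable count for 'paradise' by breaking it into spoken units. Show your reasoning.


Break 'paradise' into syllables: par-a-dise -> par | a | dise = 3 syllables

3 syllables
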